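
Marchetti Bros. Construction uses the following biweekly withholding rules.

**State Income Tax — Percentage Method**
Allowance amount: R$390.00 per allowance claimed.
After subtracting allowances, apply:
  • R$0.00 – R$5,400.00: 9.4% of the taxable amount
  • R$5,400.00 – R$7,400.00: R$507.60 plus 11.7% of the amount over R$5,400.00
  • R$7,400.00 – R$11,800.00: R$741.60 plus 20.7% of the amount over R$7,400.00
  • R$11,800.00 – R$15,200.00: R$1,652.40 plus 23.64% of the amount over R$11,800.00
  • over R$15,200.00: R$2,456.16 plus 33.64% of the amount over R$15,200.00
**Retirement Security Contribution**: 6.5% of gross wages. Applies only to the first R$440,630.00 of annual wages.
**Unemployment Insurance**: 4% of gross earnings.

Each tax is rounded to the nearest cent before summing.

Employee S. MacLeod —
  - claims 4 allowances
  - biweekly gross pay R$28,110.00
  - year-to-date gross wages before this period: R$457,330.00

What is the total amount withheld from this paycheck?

R$7,398.70

State Income Tax: taxable = R$28,110.00 − 4×R$390.00 = R$26,550.00
  R$2,456.16 + 33.64% × (R$26,550.00 − R$15,200.00) = R$2,456.16 + 33.64% × R$11,350.00 = R$6,274.30
Retirement Security Contribution: YTD R$457,330.00 ≥ cap R$440,630.00 → R$0.00
Unemployment Insurance: 4% × R$28,110.00 = R$1,124.40
Total: R$6,274.30 + R$0.00 + R$1,124.40 = R$7,398.70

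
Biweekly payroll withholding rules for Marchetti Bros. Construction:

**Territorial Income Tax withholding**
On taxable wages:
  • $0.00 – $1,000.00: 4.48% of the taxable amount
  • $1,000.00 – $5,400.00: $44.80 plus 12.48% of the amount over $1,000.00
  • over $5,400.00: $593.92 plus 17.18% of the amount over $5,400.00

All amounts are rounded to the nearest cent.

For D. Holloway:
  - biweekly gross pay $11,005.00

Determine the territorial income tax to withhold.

$1,556.86

Territorial Income Tax: taxable = $11,005.00
  $593.92 + 17.18% × ($11,005.00 − $5,400.00) = $593.92 + 17.18% × $5,605.00 = $1,556.86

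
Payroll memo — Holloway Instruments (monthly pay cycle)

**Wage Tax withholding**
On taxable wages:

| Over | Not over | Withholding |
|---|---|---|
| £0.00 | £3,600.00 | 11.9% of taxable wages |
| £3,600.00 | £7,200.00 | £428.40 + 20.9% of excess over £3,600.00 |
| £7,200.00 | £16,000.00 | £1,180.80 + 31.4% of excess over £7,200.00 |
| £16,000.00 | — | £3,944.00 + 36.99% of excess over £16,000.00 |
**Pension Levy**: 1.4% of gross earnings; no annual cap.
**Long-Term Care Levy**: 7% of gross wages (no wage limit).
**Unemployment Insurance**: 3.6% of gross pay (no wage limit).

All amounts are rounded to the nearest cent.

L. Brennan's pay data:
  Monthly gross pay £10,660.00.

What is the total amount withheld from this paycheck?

Wage Tax: taxable = £10,660.00
  £1,180.80 + 31.4% × (£10,660.00 − £7,200.00) = £1,180.80 + 31.4% × £3,460.00 = £2,267.24
Pension Levy: 1.4% × £10,660.00 = £149.24
Long-Term Care Levy: 7% × £10,660.00 = £746.20
Unemployment Insurance: 3.6% × £10,660.00 = £383.76
Total: £2,267.24 + £149.24 + £746.20 + £383.76 = £3,546.44

£3,546.44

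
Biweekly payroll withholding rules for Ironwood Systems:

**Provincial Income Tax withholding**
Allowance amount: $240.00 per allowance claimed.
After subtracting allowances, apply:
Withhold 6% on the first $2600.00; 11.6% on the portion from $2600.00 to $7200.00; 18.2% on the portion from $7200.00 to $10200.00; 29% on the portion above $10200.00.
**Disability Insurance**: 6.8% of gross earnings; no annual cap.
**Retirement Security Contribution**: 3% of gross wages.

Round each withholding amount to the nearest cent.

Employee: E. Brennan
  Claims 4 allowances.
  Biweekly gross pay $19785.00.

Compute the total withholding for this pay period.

Provincial Income Tax: taxable = $19785.00 − 4×$240.00 = $18825.00
  $1235.60 + 29% × ($18825.00 − $10200.00) = $1235.60 + 29% × $8625.00 = $3736.85
Disability Insurance: 6.8% × $19785.00 = $1345.38
Retirement Security Contribution: 3% × $19785.00 = $593.55
Total: $3736.85 + $1345.38 + $593.55 = $5675.78

$5675.78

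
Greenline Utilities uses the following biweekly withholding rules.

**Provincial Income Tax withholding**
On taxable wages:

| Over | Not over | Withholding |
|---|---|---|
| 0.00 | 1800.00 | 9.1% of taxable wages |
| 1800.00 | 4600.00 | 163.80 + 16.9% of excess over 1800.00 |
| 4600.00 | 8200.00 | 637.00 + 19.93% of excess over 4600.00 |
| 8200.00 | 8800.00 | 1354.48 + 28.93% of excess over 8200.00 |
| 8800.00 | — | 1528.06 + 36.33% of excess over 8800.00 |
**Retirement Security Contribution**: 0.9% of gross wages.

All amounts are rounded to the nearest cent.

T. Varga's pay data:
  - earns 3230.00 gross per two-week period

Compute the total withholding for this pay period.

434.54

Provincial Income Tax: taxable = 3230.00
  163.80 + 16.9% × (3230.00 − 1800.00) = 163.80 + 16.9% × 1430.00 = 405.47
Retirement Security Contribution: 0.9% × 3230.00 = 29.07
Total: 405.47 + 29.07 = 434.54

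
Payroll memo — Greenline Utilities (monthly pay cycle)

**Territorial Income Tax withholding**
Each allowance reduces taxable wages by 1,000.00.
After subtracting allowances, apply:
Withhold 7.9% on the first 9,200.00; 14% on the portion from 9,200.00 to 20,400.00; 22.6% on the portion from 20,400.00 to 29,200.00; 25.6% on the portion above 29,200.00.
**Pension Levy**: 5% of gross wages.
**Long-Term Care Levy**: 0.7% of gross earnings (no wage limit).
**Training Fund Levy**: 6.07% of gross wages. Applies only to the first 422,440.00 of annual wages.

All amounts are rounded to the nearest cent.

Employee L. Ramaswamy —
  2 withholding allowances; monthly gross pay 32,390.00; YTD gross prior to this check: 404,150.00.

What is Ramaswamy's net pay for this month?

Territorial Income Tax: taxable = 32,390.00 − 2×1,000.00 = 30,390.00
  4,283.60 + 25.6% × (30,390.00 − 29,200.00) = 4,283.60 + 25.6% × 1,190.00 = 4,588.24
Pension Levy: 5% × 32,390.00 = 1,619.50
Long-Term Care Levy: 0.7% × 32,390.00 = 226.73
Training Fund Levy: cap 422,440.00 − YTD 404,150.00 = 18,290.00 subject; 6.07% × 18,290.00 = 1,110.20
Total withheld: 4,588.24 + 1,619.50 + 226.73 + 1,110.20 = 7,544.67
Net pay: 32,390.00 − 7,544.67 = 24,845.33

24,845.33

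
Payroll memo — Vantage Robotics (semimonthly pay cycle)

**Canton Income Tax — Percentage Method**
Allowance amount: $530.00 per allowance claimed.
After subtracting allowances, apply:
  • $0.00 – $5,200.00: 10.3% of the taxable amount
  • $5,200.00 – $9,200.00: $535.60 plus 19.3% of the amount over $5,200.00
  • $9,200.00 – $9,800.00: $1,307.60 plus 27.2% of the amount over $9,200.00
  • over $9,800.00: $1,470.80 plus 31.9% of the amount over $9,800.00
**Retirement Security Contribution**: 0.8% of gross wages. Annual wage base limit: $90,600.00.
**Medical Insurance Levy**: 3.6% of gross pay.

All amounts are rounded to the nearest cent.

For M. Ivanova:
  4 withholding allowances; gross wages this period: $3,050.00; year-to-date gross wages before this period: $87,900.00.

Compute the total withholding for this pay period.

Canton Income Tax: taxable = $3,050.00 − 4×$530.00 = $930.00
  10.3% × $930.00 = $95.79
Retirement Security Contribution: cap $90,600.00 − YTD $87,900.00 = $2,700.00 subject; 0.8% × $2,700.00 = $21.60
Medical Insurance Levy: 3.6% × $3,050.00 = $109.80
Total: $95.79 + $21.60 + $109.80 = $227.19

$227.19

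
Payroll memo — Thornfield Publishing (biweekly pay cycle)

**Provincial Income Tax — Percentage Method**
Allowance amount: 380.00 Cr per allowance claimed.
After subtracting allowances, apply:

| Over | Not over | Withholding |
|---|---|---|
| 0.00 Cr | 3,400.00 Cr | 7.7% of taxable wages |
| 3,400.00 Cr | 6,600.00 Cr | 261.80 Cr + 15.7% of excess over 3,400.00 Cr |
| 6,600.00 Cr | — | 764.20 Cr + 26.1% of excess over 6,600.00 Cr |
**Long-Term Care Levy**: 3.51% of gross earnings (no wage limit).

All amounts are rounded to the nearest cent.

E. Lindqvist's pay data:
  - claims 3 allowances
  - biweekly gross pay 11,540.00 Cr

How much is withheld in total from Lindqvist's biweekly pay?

2,161.05 Cr

Provincial Income Tax: taxable = 11,540.00 Cr − 3×380.00 Cr = 10,400.00 Cr
  764.20 Cr + 26.1% × (10,400.00 Cr − 6,600.00 Cr) = 764.20 Cr + 26.1% × 3,800.00 Cr = 1,756.00 Cr
Long-Term Care Levy: 3.51% × 11,540.00 Cr = 405.05 Cr
Total: 1,756.00 Cr + 405.05 Cr = 2,161.05 Cr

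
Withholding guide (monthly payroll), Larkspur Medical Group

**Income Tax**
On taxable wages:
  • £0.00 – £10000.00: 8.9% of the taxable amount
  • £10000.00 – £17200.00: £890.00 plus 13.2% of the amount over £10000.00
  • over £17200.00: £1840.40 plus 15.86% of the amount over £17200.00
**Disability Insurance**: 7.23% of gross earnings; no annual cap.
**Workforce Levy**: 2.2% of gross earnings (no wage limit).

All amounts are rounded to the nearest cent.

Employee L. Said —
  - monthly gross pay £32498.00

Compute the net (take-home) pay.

£25166.77

Income Tax: taxable = £32498.00
  £1840.40 + 15.86% × (£32498.00 − £17200.00) = £1840.40 + 15.86% × £15298.00 = £4266.66
Disability Insurance: 7.23% × £32498.00 = £2349.61
Workforce Levy: 2.2% × £32498.00 = £714.96
Total withheld: £4266.66 + £2349.61 + £714.96 = £7331.23
Net pay: £32498.00 − £7331.23 = £25166.77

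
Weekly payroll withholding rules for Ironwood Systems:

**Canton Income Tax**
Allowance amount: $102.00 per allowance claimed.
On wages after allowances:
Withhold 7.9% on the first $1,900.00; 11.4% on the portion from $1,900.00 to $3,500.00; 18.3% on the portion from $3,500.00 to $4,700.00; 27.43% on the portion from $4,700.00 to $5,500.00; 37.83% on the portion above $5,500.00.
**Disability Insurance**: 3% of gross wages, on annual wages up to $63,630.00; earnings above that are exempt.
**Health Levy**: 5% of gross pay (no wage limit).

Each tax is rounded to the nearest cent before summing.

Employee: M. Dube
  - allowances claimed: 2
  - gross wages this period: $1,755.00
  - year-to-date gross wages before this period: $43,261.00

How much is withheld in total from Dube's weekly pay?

$262.93

Canton Income Tax: taxable = $1,755.00 − 2×$102.00 = $1,551.00
  7.9% × $1,551.00 = $122.53
Disability Insurance: 3% × $1,755.00 = $52.65
Health Levy: 5% × $1,755.00 = $87.75
Total: $122.53 + $52.65 + $87.75 = $262.93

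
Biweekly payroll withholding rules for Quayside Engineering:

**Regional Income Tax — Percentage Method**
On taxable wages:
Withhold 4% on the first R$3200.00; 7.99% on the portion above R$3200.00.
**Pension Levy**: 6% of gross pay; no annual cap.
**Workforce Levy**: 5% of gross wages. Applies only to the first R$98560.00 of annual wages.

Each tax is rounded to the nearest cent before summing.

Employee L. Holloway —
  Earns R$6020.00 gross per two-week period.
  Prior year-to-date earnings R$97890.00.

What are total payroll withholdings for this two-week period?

R$748.02

Regional Income Tax: taxable = R$6020.00
  R$128.00 + 7.99% × (R$6020.00 − R$3200.00) = R$128.00 + 7.99% × R$2820.00 = R$353.32
Pension Levy: 6% × R$6020.00 = R$361.20
Workforce Levy: cap R$98560.00 − YTD R$97890.00 = R$670.00 subject; 5% × R$670.00 = R$33.50
Total: R$353.32 + R$361.20 + R$33.50 = R$748.02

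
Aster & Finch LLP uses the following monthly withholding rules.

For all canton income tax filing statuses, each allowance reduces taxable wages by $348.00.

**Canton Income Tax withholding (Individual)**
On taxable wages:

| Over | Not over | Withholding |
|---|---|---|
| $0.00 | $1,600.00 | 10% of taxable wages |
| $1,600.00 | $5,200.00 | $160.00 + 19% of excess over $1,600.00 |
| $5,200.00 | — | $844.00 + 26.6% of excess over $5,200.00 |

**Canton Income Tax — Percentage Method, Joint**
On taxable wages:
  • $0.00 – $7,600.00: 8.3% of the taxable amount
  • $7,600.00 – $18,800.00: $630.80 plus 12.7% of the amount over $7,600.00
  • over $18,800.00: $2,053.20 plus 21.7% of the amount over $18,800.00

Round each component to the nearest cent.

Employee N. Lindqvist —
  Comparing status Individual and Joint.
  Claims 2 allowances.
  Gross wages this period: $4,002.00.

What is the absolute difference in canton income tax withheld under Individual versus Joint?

Canton Income Tax (Individual): taxable = $4,002.00 − 2×$348.00 = $3,306.00
  $160.00 + 19% × ($3,306.00 − $1,600.00) = $160.00 + 19% × $1,706.00 = $484.14
Canton Income Tax (Joint): taxable = $4,002.00 − 2×$348.00 = $3,306.00
  8.3% × $3,306.00 = $274.40
Difference: |$484.14 − $274.40| = $209.74 (higher under Individual)

$209.74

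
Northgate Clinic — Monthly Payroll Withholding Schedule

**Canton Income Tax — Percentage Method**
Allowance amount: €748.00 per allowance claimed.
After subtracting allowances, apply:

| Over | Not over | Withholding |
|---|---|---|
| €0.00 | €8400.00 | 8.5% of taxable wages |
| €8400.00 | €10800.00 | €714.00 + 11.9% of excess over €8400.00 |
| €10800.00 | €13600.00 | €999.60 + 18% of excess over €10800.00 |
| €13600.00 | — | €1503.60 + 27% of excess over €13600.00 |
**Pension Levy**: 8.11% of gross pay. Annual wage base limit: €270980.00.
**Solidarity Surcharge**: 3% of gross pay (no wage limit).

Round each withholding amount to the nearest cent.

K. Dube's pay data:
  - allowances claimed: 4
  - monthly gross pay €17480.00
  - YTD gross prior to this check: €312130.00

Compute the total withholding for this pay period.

Canton Income Tax: taxable = €17480.00 − 4×€748.00 = €14488.00
  €1503.60 + 27% × (€14488.00 − €13600.00) = €1503.60 + 27% × €888.00 = €1743.36
Pension Levy: YTD €312130.00 ≥ cap €270980.00 → €0.00
Solidarity Surcharge: 3% × €17480.00 = €524.40
Total: €1743.36 + €0.00 + €524.40 = €2267.76

€2267.76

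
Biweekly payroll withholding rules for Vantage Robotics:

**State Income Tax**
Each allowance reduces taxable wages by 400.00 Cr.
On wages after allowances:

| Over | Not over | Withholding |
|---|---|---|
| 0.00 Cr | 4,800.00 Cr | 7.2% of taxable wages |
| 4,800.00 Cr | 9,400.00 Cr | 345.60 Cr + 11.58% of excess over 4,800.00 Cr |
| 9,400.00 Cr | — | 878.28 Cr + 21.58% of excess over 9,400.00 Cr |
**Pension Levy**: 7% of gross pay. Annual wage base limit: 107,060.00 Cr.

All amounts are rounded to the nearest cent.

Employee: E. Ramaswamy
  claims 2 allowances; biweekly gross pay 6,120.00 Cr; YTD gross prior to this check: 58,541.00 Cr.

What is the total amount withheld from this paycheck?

State Income Tax: taxable = 6,120.00 Cr − 2×400.00 Cr = 5,320.00 Cr
  345.60 Cr + 11.58% × (5,320.00 Cr − 4,800.00 Cr) = 345.60 Cr + 11.58% × 520.00 Cr = 405.82 Cr
Pension Levy: 7% × 6,120.00 Cr = 428.40 Cr
Total: 405.82 Cr + 428.40 Cr = 834.22 Cr

834.22 Cr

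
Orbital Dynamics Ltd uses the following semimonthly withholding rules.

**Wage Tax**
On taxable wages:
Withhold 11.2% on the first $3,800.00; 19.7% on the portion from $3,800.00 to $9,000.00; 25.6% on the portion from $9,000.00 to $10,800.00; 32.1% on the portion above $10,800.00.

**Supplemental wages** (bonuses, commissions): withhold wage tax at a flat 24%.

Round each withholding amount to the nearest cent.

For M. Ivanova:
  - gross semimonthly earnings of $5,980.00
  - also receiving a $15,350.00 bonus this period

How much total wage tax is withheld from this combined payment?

Wage Tax: taxable = $5,980.00
  $425.60 + 19.7% × ($5,980.00 − $3,800.00) = $425.60 + 19.7% × $2,180.00 = $855.06
Supplemental (24% flat on bonus): 24% × $15,350.00 = $3,684.00
Total wage tax: $855.06 + $3,684.00 = $4,539.06

$4,539.06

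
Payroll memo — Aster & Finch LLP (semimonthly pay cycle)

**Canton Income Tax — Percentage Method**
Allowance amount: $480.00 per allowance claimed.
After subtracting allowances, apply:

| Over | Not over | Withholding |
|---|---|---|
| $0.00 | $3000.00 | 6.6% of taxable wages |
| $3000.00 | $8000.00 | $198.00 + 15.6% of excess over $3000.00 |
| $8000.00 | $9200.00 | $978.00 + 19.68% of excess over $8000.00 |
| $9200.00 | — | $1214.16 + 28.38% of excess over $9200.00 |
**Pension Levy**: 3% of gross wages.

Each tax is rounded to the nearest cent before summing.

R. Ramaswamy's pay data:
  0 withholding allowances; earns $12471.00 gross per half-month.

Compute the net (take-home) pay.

Canton Income Tax: taxable = $12471.00
  $1214.16 + 28.38% × ($12471.00 − $9200.00) = $1214.16 + 28.38% × $3271.00 = $2142.47
Pension Levy: 3% × $12471.00 = $374.13
Total withheld: $2142.47 + $374.13 = $2516.60
Net pay: $12471.00 − $2516.60 = $9954.40

$9954.40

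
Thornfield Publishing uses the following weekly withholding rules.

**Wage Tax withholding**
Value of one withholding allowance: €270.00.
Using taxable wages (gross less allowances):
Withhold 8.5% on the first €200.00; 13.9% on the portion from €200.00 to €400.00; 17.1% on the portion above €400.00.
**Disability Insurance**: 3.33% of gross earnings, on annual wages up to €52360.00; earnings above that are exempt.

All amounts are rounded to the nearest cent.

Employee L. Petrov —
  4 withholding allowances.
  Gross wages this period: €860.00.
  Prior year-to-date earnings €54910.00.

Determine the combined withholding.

Wage Tax: taxable = €860.00 − 4×€270.00 = €-220.00
  Taxable ≤ 0 → €0.00
Disability Insurance: YTD €54910.00 ≥ cap €52360.00 → €0.00
Total: €0.00 + €0.00 = €0.00

€0.00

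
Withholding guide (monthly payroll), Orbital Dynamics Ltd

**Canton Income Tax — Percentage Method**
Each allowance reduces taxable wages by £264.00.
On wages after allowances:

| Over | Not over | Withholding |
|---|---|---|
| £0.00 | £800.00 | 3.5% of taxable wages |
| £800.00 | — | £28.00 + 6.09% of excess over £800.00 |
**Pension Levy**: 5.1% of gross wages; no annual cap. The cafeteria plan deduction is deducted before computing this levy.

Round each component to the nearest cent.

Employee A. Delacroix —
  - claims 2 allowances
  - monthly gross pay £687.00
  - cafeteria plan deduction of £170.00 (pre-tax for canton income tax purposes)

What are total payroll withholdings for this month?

£26.37

Canton Income Tax: taxable = £687.00 − £170.00 − 2×£264.00 = £-11.00
  Taxable ≤ 0 → £0.00
Pension Levy: 5.1% × £517.00 = £26.37
Total: £0.00 + £26.37 = £26.37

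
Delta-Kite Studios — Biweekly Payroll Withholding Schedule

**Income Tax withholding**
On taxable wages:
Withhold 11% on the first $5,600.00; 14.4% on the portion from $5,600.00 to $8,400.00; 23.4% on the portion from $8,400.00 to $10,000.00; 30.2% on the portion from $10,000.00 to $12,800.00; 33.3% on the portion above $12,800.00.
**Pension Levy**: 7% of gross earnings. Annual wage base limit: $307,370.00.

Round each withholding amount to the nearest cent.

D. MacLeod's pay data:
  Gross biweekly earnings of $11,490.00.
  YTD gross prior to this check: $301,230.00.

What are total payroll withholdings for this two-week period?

Income Tax: taxable = $11,490.00
  $1,393.60 + 30.2% × ($11,490.00 − $10,000.00) = $1,393.60 + 30.2% × $1,490.00 = $1,843.58
Pension Levy: cap $307,370.00 − YTD $301,230.00 = $6,140.00 subject; 7% × $6,140.00 = $429.80
Total: $1,843.58 + $429.80 = $2,273.38

$2,273.38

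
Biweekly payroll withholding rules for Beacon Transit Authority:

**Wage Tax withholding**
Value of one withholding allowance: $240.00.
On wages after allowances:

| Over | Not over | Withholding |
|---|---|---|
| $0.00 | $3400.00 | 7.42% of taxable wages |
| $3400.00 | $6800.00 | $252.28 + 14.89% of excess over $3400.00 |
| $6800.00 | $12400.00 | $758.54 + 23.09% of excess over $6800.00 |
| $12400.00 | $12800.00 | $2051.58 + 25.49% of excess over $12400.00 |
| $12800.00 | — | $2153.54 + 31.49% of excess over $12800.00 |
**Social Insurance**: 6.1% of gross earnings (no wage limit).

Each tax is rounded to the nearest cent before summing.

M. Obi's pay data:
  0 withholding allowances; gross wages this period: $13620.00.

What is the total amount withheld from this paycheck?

$3242.58

Wage Tax: taxable = $13620.00
  $2153.54 + 31.49% × ($13620.00 − $12800.00) = $2153.54 + 31.49% × $820.00 = $2411.76
Social Insurance: 6.1% × $13620.00 = $830.82
Total: $2411.76 + $830.82 = $3242.58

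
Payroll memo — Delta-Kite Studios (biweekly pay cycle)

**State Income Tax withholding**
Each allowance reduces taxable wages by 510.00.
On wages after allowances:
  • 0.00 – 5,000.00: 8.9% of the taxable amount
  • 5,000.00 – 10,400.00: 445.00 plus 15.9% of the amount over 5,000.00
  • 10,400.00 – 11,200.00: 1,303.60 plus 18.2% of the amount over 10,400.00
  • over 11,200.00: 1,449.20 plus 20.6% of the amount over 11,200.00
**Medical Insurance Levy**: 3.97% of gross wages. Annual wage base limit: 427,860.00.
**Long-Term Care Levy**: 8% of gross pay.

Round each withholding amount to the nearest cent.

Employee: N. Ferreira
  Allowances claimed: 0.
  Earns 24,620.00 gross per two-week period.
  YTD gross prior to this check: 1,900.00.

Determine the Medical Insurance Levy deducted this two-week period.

Medical Insurance Levy: 3.97% × 24,620.00 = 977.41

977.41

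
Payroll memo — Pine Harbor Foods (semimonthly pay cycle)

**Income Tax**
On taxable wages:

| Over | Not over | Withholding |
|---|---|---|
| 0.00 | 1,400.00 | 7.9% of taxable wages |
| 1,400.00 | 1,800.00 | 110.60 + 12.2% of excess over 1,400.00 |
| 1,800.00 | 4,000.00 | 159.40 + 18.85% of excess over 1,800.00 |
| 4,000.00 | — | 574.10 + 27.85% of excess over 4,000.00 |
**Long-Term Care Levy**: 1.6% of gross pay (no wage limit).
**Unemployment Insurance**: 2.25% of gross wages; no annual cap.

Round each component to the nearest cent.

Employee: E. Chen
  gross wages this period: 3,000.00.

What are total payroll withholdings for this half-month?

Income Tax: taxable = 3,000.00
  159.40 + 18.85% × (3,000.00 − 1,800.00) = 159.40 + 18.85% × 1,200.00 = 385.60
Long-Term Care Levy: 1.6% × 3,000.00 = 48.00
Unemployment Insurance: 2.25% × 3,000.00 = 67.50
Total: 385.60 + 48.00 + 67.50 = 501.10

501.10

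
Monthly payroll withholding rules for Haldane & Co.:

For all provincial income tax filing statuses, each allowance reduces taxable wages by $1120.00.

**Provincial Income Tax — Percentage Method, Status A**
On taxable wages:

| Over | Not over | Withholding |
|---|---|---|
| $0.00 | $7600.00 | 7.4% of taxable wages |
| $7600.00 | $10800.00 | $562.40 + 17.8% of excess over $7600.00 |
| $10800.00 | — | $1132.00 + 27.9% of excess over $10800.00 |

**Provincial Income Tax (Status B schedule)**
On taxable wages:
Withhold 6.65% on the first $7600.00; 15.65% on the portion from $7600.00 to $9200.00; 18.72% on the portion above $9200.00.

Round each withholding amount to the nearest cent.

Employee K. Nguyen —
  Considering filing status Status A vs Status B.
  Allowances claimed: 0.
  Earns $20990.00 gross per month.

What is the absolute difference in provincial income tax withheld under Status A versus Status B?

$1012.12

Provincial Income Tax (Status A): taxable = $20990.00
  $1132.00 + 27.9% × ($20990.00 − $10800.00) = $1132.00 + 27.9% × $10190.00 = $3975.01
Provincial Income Tax (Status B): taxable = $20990.00
  $755.80 + 18.72% × ($20990.00 − $9200.00) = $755.80 + 18.72% × $11790.00 = $2962.89
Difference: |$3975.01 − $2962.89| = $1012.12 (higher under Status A)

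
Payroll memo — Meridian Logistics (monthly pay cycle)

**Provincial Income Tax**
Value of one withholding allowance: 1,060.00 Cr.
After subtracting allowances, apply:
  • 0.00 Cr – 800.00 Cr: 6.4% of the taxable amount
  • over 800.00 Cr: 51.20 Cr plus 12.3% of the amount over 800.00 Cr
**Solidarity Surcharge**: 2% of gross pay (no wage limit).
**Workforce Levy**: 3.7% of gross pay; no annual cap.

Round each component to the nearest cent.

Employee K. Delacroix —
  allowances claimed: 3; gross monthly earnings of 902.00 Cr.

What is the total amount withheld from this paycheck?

Provincial Income Tax: taxable = 902.00 Cr − 3×1,060.00 Cr = -2,278.00 Cr
  Taxable ≤ 0 → 0.00 Cr
Solidarity Surcharge: 2% × 902.00 Cr = 18.04 Cr
Workforce Levy: 3.7% × 902.00 Cr = 33.37 Cr
Total: 0.00 Cr + 18.04 Cr + 33.37 Cr = 51.41 Cr

51.41 Cr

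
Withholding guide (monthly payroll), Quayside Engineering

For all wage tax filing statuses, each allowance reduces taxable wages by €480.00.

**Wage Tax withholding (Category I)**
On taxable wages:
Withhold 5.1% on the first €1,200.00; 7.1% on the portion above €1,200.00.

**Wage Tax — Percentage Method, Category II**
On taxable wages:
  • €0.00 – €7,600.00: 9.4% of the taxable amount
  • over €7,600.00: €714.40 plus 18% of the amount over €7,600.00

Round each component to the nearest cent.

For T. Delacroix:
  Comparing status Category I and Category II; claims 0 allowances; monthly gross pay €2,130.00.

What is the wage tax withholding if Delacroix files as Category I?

Wage Tax (Category I): taxable = €2,130.00
  €61.20 + 7.1% × (€2,130.00 − €1,200.00) = €61.20 + 7.1% × €930.00 = €127.23

€127.23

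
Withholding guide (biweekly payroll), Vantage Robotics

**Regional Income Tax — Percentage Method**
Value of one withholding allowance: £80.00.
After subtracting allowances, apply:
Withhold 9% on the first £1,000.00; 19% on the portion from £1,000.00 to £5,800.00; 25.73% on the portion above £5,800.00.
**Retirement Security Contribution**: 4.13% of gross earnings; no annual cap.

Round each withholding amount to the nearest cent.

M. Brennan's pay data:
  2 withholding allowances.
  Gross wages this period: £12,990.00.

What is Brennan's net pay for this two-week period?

Regional Income Tax: taxable = £12,990.00 − 2×£80.00 = £12,830.00
  £1,002.00 + 25.73% × (£12,830.00 − £5,800.00) = £1,002.00 + 25.73% × £7,030.00 = £2,810.82
Retirement Security Contribution: 4.13% × £12,990.00 = £536.49
Total withheld: £2,810.82 + £536.49 = £3,347.31
Net pay: £12,990.00 − £3,347.31 = £9,642.69

£9,642.69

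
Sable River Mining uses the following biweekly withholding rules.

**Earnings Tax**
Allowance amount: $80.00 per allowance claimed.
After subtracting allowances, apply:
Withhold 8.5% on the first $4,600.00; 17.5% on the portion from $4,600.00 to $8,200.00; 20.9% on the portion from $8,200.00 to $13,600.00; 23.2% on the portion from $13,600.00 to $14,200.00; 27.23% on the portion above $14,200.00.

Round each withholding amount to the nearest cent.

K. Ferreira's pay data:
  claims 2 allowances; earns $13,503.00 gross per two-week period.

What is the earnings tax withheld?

$2,095.89

Earnings Tax: taxable = $13,503.00 − 2×$80.00 = $13,343.00
  $1,021.00 + 20.9% × ($13,343.00 − $8,200.00) = $1,021.00 + 20.9% × $5,143.00 = $2,095.89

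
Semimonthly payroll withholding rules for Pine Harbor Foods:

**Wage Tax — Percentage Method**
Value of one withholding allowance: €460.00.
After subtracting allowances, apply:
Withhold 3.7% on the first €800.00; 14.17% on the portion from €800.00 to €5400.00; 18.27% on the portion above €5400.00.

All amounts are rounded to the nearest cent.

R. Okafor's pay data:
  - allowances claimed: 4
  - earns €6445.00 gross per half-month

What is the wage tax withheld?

€568.77

Wage Tax: taxable = €6445.00 − 4×€460.00 = €4605.00
  €29.60 + 14.17% × (€4605.00 − €800.00) = €29.60 + 14.17% × €3805.00 = €568.77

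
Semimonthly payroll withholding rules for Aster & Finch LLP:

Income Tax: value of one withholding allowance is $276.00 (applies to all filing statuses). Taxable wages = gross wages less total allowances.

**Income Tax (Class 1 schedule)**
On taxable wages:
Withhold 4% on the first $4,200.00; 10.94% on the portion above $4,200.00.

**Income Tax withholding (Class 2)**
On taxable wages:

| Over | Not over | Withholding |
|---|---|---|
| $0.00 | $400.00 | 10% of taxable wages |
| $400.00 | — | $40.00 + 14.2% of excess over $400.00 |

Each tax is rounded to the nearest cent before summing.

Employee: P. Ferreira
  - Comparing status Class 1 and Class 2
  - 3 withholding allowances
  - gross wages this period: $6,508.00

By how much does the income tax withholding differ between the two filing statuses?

Income Tax (Class 1): taxable = $6,508.00 − 3×$276.00 = $5,680.00
  $168.00 + 10.94% × ($5,680.00 − $4,200.00) = $168.00 + 10.94% × $1,480.00 = $329.91
Income Tax (Class 2): taxable = $6,508.00 − 3×$276.00 = $5,680.00
  $40.00 + 14.2% × ($5,680.00 − $400.00) = $40.00 + 14.2% × $5,280.00 = $789.76
Difference: |$329.91 − $789.76| = $459.85 (higher under Class 2)

$459.85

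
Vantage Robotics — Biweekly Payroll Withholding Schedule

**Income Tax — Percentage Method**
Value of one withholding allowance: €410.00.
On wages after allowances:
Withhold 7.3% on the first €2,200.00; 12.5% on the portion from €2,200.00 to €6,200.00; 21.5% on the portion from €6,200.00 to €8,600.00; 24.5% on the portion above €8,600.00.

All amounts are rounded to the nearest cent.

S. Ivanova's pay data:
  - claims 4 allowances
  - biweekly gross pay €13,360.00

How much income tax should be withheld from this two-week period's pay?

€1,941.00

Income Tax: taxable = €13,360.00 − 4×€410.00 = €11,720.00
  €1,176.60 + 24.5% × (€11,720.00 − €8,600.00) = €1,176.60 + 24.5% × €3,120.00 = €1,941.00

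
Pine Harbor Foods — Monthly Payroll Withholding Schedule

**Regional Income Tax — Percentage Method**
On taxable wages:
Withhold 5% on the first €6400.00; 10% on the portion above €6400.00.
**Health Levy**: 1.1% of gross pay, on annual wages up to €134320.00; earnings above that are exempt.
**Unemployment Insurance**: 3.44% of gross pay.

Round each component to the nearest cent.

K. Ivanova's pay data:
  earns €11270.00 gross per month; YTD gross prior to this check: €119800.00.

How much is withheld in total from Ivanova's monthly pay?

Regional Income Tax: taxable = €11270.00
  €320.00 + 10% × (€11270.00 − €6400.00) = €320.00 + 10% × €4870.00 = €807.00
Health Levy: 1.1% × €11270.00 = €123.97
Unemployment Insurance: 3.44% × €11270.00 = €387.69
Total: €807.00 + €123.97 + €387.69 = €1318.66

€1318.66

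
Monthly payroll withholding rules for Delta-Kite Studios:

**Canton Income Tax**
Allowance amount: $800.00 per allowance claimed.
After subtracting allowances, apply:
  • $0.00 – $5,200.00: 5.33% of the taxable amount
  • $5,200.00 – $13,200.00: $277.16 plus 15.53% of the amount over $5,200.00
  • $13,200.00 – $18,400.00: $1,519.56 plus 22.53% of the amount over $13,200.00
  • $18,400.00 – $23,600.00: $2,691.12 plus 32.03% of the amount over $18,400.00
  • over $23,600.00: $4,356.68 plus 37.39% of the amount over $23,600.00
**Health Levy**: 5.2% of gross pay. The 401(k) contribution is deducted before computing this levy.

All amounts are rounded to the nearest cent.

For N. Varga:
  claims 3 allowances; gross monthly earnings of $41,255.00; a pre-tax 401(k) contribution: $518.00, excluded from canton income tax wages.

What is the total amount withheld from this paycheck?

Canton Income Tax: taxable = $41,255.00 − $518.00 − 3×$800.00 = $38,337.00
  $4,356.68 + 37.39% × ($38,337.00 − $23,600.00) = $4,356.68 + 37.39% × $14,737.00 = $9,866.84
Health Levy: 5.2% × $40,737.00 = $2,118.32
Total: $9,866.84 + $2,118.32 = $11,985.16

$11,985.16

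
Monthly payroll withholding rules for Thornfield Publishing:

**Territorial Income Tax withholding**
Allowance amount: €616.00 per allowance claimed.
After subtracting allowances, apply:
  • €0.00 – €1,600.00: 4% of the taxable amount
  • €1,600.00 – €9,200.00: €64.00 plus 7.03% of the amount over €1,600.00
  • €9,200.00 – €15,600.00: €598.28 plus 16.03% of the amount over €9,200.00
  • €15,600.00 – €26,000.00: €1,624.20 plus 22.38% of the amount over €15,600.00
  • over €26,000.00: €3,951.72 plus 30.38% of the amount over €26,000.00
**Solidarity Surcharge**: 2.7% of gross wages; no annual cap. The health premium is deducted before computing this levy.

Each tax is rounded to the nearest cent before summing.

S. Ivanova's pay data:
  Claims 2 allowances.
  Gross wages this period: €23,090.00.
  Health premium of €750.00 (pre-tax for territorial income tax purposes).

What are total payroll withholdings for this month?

€3,460.07

Territorial Income Tax: taxable = €23,090.00 − €750.00 − 2×€616.00 = €21,108.00
  €1,624.20 + 22.38% × (€21,108.00 − €15,600.00) = €1,624.20 + 22.38% × €5,508.00 = €2,856.89
Solidarity Surcharge: 2.7% × €22,340.00 = €603.18
Total: €2,856.89 + €603.18 = €3,460.07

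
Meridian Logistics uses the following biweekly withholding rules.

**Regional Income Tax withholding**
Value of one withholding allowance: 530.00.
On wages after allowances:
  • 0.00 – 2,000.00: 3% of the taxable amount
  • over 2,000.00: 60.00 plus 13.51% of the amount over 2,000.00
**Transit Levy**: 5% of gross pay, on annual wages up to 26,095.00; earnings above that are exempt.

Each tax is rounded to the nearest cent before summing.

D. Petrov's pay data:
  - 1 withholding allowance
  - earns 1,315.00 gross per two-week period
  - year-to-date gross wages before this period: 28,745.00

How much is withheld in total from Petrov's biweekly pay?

23.55

Regional Income Tax: taxable = 1,315.00 − 1×530.00 = 785.00
  3% × 785.00 = 23.55
Transit Levy: YTD 28,745.00 ≥ cap 26,095.00 → 0.00
Total: 23.55 + 0.00 = 23.55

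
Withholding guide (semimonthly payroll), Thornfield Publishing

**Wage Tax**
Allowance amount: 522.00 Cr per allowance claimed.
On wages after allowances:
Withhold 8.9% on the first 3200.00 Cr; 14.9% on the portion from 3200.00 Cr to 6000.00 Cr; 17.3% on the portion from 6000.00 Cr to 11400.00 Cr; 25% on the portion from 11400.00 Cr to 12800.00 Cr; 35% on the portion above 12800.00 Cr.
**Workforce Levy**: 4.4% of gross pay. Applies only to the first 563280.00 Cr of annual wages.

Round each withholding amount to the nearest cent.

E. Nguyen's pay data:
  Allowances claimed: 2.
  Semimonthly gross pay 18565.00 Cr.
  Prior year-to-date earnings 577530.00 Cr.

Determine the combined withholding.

3638.55 Cr

Wage Tax: taxable = 18565.00 Cr − 2×522.00 Cr = 17521.00 Cr
  1986.20 Cr + 35% × (17521.00 Cr − 12800.00 Cr) = 1986.20 Cr + 35% × 4721.00 Cr = 3638.55 Cr
Workforce Levy: YTD 577530.00 Cr ≥ cap 563280.00 Cr → 0.00 Cr
Total: 3638.55 Cr + 0.00 Cr = 3638.55 Cr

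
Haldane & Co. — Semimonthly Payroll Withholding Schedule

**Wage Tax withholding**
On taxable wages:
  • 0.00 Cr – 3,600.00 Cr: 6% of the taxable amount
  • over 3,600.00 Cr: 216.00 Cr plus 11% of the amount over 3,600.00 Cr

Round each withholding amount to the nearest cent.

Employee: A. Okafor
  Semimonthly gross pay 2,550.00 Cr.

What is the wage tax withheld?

153.00 Cr

Wage Tax: taxable = 2,550.00 Cr
  6% × 2,550.00 Cr = 153.00 Cr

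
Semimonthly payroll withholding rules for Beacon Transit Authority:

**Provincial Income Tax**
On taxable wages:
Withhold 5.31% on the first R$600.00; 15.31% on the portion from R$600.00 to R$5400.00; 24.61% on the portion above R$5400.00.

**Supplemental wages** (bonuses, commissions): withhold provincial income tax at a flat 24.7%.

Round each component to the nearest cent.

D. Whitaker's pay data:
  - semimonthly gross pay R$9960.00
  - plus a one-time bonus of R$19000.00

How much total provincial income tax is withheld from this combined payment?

R$6581.96

Provincial Income Tax: taxable = R$9960.00
  R$766.74 + 24.61% × (R$9960.00 − R$5400.00) = R$766.74 + 24.61% × R$4560.00 = R$1888.96
Supplemental (24.7% flat on bonus): 24.7% × R$19000.00 = R$4693.00
Total provincial income tax: R$1888.96 + R$4693.00 = R$6581.96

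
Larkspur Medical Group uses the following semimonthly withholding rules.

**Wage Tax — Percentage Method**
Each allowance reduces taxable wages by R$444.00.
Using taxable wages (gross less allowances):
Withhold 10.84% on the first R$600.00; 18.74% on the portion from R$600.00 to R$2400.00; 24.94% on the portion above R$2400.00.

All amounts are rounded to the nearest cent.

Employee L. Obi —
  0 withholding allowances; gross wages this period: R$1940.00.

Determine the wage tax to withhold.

R$316.16

Wage Tax: taxable = R$1940.00
  R$65.04 + 18.74% × (R$1940.00 − R$600.00) = R$65.04 + 18.74% × R$1340.00 = R$316.16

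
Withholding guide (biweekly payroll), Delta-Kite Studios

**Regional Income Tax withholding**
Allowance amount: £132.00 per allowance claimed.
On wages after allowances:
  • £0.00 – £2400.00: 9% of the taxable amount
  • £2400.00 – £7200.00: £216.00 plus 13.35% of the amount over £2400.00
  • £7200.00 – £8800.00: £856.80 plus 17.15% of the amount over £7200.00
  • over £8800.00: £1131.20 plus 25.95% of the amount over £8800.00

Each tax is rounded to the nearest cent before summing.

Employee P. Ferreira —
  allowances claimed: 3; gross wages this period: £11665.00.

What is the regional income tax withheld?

Regional Income Tax: taxable = £11665.00 − 3×£132.00 = £11269.00
  £1131.20 + 25.95% × (£11269.00 − £8800.00) = £1131.20 + 25.95% × £2469.00 = £1771.91

£1771.91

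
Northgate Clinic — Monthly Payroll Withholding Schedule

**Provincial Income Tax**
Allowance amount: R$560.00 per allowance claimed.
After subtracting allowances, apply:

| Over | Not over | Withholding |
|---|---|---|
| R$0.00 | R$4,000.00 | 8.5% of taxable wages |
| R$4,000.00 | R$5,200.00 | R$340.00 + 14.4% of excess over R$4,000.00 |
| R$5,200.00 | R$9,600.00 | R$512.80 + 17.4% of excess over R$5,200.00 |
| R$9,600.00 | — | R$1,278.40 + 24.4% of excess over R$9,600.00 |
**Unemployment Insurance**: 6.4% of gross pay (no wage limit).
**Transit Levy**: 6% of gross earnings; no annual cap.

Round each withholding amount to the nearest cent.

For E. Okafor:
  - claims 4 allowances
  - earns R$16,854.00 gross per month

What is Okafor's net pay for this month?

Provincial Income Tax: taxable = R$16,854.00 − 4×R$560.00 = R$14,614.00
  R$1,278.40 + 24.4% × (R$14,614.00 − R$9,600.00) = R$1,278.40 + 24.4% × R$5,014.00 = R$2,501.82
Unemployment Insurance: 6.4% × R$16,854.00 = R$1,078.66
Transit Levy: 6% × R$16,854.00 = R$1,011.24
Total withheld: R$2,501.82 + R$1,078.66 + R$1,011.24 = R$4,591.72
Net pay: R$16,854.00 − R$4,591.72 = R$12,262.28

R$12,262.28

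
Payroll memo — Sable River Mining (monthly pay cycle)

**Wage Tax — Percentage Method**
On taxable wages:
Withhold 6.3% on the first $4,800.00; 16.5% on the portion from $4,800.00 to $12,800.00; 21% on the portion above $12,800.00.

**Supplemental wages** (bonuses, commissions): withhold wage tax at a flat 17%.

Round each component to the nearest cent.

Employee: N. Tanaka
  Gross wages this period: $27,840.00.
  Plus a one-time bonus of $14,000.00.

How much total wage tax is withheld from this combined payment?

Wage Tax: taxable = $27,840.00
  $1,622.40 + 21% × ($27,840.00 − $12,800.00) = $1,622.40 + 21% × $15,040.00 = $4,780.80
Supplemental (17% flat on bonus): 17% × $14,000.00 = $2,380.00
Total wage tax: $4,780.80 + $2,380.00 = $7,160.80

$7,160.80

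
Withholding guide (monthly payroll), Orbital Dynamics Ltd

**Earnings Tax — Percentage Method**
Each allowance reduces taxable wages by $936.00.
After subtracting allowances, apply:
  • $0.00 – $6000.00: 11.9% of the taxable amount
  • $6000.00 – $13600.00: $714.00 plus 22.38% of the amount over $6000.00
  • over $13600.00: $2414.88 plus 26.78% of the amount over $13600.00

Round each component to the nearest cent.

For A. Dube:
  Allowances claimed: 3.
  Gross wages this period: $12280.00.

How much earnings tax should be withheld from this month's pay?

$1491.03

Earnings Tax: taxable = $12280.00 − 3×$936.00 = $9472.00
  $714.00 + 22.38% × ($9472.00 − $6000.00) = $714.00 + 22.38% × $3472.00 = $1491.03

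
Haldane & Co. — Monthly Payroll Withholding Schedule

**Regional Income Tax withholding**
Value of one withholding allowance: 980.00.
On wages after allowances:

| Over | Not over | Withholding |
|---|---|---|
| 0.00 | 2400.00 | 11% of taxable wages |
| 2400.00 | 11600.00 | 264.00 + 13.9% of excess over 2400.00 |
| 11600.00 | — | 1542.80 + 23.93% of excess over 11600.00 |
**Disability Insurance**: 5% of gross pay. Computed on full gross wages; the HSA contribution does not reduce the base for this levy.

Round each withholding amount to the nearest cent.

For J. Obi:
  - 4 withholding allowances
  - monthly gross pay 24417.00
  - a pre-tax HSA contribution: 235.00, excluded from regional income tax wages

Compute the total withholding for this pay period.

Regional Income Tax: taxable = 24417.00 − 235.00 − 4×980.00 = 20262.00
  1542.80 + 23.93% × (20262.00 − 11600.00) = 1542.80 + 23.93% × 8662.00 = 3615.62
Disability Insurance: 5% × 24417.00 = 1220.85
Total: 3615.62 + 1220.85 = 4836.47

4836.47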